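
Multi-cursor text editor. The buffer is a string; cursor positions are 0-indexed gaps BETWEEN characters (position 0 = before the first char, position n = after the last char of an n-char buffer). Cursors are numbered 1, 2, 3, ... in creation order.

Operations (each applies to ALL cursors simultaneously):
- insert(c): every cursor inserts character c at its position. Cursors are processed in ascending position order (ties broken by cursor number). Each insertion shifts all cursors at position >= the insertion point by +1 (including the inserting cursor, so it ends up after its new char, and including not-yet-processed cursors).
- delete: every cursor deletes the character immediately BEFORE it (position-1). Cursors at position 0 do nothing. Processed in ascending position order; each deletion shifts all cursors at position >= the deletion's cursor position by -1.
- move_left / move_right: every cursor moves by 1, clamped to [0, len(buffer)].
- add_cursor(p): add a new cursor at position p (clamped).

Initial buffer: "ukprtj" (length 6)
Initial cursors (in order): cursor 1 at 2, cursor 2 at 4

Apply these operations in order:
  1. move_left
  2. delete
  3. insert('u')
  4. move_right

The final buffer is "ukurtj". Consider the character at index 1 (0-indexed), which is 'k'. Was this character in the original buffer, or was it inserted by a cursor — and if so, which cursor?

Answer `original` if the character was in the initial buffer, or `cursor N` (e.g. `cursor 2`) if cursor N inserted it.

Answer: original

Derivation:
After op 1 (move_left): buffer="ukprtj" (len 6), cursors c1@1 c2@3, authorship ......
After op 2 (delete): buffer="krtj" (len 4), cursors c1@0 c2@1, authorship ....
After op 3 (insert('u')): buffer="ukurtj" (len 6), cursors c1@1 c2@3, authorship 1.2...
After op 4 (move_right): buffer="ukurtj" (len 6), cursors c1@2 c2@4, authorship 1.2...
Authorship (.=original, N=cursor N): 1 . 2 . . .
Index 1: author = original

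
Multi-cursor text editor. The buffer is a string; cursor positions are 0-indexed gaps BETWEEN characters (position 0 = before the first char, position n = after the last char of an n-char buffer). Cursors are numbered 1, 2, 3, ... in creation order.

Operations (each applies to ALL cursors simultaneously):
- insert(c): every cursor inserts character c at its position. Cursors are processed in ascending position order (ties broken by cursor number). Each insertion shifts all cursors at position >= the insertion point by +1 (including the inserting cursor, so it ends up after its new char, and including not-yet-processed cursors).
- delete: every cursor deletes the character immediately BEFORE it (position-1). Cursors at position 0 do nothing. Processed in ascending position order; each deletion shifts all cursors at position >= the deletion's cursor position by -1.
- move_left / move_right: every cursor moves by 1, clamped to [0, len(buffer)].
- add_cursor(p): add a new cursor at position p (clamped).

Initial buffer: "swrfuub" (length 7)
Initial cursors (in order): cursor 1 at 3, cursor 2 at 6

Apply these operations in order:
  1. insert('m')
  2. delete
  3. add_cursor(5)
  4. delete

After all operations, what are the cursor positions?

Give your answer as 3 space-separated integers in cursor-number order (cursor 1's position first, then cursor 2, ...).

After op 1 (insert('m')): buffer="swrmfuumb" (len 9), cursors c1@4 c2@8, authorship ...1...2.
After op 2 (delete): buffer="swrfuub" (len 7), cursors c1@3 c2@6, authorship .......
After op 3 (add_cursor(5)): buffer="swrfuub" (len 7), cursors c1@3 c3@5 c2@6, authorship .......
After op 4 (delete): buffer="swfb" (len 4), cursors c1@2 c2@3 c3@3, authorship ....

Answer: 2 3 3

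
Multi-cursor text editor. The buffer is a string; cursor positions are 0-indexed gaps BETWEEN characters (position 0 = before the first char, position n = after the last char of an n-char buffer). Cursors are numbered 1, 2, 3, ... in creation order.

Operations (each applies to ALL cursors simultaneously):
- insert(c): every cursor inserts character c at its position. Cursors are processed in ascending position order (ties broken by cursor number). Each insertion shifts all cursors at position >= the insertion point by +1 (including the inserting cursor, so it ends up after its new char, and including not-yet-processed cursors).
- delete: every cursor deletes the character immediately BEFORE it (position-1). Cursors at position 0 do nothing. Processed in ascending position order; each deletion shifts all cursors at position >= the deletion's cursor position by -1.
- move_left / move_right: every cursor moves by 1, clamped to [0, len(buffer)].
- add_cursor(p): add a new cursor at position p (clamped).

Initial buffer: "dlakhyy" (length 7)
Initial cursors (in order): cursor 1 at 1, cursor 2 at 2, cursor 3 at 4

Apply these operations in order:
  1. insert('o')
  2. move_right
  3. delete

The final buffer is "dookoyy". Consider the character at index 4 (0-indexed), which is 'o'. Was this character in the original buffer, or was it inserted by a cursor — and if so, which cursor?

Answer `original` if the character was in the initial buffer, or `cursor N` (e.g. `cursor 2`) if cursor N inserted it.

After op 1 (insert('o')): buffer="doloakohyy" (len 10), cursors c1@2 c2@4 c3@7, authorship .1.2..3...
After op 2 (move_right): buffer="doloakohyy" (len 10), cursors c1@3 c2@5 c3@8, authorship .1.2..3...
After op 3 (delete): buffer="dookoyy" (len 7), cursors c1@2 c2@3 c3@5, authorship .12.3..
Authorship (.=original, N=cursor N): . 1 2 . 3 . .
Index 4: author = 3

Answer: cursor 3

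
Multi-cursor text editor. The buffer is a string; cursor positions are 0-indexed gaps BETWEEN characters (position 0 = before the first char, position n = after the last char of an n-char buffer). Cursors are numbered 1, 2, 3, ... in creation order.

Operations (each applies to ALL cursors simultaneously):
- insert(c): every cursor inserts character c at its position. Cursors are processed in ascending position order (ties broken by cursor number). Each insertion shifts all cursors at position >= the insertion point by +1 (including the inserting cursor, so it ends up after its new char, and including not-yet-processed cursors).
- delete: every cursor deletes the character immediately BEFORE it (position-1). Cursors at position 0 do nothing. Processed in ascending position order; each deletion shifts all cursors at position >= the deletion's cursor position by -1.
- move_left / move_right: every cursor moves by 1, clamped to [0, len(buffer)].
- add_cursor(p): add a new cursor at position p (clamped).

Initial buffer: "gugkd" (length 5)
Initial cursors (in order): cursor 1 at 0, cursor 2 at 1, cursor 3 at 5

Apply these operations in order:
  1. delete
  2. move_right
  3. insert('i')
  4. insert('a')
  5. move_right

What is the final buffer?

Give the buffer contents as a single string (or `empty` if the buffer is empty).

After op 1 (delete): buffer="ugk" (len 3), cursors c1@0 c2@0 c3@3, authorship ...
After op 2 (move_right): buffer="ugk" (len 3), cursors c1@1 c2@1 c3@3, authorship ...
After op 3 (insert('i')): buffer="uiigki" (len 6), cursors c1@3 c2@3 c3@6, authorship .12..3
After op 4 (insert('a')): buffer="uiiaagkia" (len 9), cursors c1@5 c2@5 c3@9, authorship .1212..33
After op 5 (move_right): buffer="uiiaagkia" (len 9), cursors c1@6 c2@6 c3@9, authorship .1212..33

Answer: uiiaagkia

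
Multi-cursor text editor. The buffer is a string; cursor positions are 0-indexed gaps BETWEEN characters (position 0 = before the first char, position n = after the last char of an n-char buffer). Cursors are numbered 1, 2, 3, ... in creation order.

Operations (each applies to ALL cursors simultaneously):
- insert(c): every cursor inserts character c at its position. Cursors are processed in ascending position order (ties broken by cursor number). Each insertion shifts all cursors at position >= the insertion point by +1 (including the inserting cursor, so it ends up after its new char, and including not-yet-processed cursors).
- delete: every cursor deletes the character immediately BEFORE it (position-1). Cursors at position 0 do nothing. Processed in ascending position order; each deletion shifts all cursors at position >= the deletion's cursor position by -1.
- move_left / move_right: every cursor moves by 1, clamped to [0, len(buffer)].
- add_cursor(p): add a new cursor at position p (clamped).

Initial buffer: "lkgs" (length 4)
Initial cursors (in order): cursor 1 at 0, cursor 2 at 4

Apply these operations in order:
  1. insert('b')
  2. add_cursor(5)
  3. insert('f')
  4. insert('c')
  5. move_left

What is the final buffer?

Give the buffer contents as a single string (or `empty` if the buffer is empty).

After op 1 (insert('b')): buffer="blkgsb" (len 6), cursors c1@1 c2@6, authorship 1....2
After op 2 (add_cursor(5)): buffer="blkgsb" (len 6), cursors c1@1 c3@5 c2@6, authorship 1....2
After op 3 (insert('f')): buffer="bflkgsfbf" (len 9), cursors c1@2 c3@7 c2@9, authorship 11....322
After op 4 (insert('c')): buffer="bfclkgsfcbfc" (len 12), cursors c1@3 c3@9 c2@12, authorship 111....33222
After op 5 (move_left): buffer="bfclkgsfcbfc" (len 12), cursors c1@2 c3@8 c2@11, authorship 111....33222

Answer: bfclkgsfcbfc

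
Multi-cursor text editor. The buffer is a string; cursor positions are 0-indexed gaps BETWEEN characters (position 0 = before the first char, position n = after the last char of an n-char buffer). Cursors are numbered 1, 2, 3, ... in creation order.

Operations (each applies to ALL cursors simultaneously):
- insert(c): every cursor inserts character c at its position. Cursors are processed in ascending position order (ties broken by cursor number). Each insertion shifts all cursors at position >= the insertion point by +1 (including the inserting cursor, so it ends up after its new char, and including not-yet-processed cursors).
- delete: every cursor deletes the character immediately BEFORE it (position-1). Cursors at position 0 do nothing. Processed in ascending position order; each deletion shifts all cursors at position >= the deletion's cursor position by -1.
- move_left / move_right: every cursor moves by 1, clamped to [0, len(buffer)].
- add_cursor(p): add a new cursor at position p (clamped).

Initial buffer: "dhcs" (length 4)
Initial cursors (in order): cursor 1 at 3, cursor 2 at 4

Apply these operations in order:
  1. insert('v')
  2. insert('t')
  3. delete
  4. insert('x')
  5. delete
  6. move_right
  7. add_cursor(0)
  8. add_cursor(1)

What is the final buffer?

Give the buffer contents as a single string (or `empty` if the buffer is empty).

Answer: dhcvsv

Derivation:
After op 1 (insert('v')): buffer="dhcvsv" (len 6), cursors c1@4 c2@6, authorship ...1.2
After op 2 (insert('t')): buffer="dhcvtsvt" (len 8), cursors c1@5 c2@8, authorship ...11.22
After op 3 (delete): buffer="dhcvsv" (len 6), cursors c1@4 c2@6, authorship ...1.2
After op 4 (insert('x')): buffer="dhcvxsvx" (len 8), cursors c1@5 c2@8, authorship ...11.22
After op 5 (delete): buffer="dhcvsv" (len 6), cursors c1@4 c2@6, authorship ...1.2
After op 6 (move_right): buffer="dhcvsv" (len 6), cursors c1@5 c2@6, authorship ...1.2
After op 7 (add_cursor(0)): buffer="dhcvsv" (len 6), cursors c3@0 c1@5 c2@6, authorship ...1.2
After op 8 (add_cursor(1)): buffer="dhcvsv" (len 6), cursors c3@0 c4@1 c1@5 c2@6, authorship ...1.2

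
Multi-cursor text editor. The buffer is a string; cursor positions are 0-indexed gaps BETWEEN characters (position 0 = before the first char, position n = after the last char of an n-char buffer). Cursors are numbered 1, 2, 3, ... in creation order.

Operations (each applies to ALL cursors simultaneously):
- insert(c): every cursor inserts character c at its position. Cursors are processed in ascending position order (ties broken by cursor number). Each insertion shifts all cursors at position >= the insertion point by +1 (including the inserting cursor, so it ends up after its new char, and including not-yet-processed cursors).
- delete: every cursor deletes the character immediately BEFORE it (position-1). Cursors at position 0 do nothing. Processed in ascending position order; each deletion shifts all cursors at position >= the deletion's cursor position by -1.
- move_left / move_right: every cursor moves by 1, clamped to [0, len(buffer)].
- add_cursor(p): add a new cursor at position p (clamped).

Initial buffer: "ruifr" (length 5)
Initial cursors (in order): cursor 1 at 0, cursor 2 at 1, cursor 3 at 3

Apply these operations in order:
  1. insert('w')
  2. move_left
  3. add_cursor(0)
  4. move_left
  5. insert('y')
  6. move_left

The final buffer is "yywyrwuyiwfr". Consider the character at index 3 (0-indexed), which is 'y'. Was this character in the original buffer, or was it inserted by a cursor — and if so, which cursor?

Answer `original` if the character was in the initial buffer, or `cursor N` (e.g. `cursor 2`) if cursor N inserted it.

Answer: cursor 2

Derivation:
After op 1 (insert('w')): buffer="wrwuiwfr" (len 8), cursors c1@1 c2@3 c3@6, authorship 1.2..3..
After op 2 (move_left): buffer="wrwuiwfr" (len 8), cursors c1@0 c2@2 c3@5, authorship 1.2..3..
After op 3 (add_cursor(0)): buffer="wrwuiwfr" (len 8), cursors c1@0 c4@0 c2@2 c3@5, authorship 1.2..3..
After op 4 (move_left): buffer="wrwuiwfr" (len 8), cursors c1@0 c4@0 c2@1 c3@4, authorship 1.2..3..
After op 5 (insert('y')): buffer="yywyrwuyiwfr" (len 12), cursors c1@2 c4@2 c2@4 c3@8, authorship 1412.2.3.3..
After op 6 (move_left): buffer="yywyrwuyiwfr" (len 12), cursors c1@1 c4@1 c2@3 c3@7, authorship 1412.2.3.3..
Authorship (.=original, N=cursor N): 1 4 1 2 . 2 . 3 . 3 . .
Index 3: author = 2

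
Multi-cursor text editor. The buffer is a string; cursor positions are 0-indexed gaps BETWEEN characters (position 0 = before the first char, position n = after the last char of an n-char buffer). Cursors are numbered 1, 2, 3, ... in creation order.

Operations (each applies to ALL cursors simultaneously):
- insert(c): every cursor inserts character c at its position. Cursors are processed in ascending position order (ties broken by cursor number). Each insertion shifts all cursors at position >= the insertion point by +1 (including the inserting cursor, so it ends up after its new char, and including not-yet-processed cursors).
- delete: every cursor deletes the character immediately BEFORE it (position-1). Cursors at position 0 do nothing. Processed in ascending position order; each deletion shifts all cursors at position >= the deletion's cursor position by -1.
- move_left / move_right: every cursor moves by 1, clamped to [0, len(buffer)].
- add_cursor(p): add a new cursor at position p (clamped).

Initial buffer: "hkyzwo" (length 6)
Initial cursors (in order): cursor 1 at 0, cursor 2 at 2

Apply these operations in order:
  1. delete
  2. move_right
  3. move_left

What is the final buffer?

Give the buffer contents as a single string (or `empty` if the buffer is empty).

Answer: hyzwo

Derivation:
After op 1 (delete): buffer="hyzwo" (len 5), cursors c1@0 c2@1, authorship .....
After op 2 (move_right): buffer="hyzwo" (len 5), cursors c1@1 c2@2, authorship .....
After op 3 (move_left): buffer="hyzwo" (len 5), cursors c1@0 c2@1, authorship .....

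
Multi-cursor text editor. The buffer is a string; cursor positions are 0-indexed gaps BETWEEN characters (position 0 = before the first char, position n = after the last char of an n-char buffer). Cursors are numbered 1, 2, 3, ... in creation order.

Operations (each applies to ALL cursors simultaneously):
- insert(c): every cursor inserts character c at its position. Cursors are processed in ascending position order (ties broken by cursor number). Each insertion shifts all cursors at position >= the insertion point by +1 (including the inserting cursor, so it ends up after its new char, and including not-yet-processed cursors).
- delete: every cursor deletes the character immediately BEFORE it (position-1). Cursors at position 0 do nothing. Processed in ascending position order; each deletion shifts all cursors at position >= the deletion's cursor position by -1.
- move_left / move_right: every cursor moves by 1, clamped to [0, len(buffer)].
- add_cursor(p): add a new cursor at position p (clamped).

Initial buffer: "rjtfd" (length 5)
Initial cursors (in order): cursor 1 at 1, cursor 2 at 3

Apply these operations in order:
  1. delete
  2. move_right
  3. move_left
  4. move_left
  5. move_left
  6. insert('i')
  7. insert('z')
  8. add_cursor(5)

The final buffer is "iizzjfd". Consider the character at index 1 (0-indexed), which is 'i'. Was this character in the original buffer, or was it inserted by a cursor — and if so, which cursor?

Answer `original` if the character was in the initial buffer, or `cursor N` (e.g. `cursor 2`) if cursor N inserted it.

Answer: cursor 2

Derivation:
After op 1 (delete): buffer="jfd" (len 3), cursors c1@0 c2@1, authorship ...
After op 2 (move_right): buffer="jfd" (len 3), cursors c1@1 c2@2, authorship ...
After op 3 (move_left): buffer="jfd" (len 3), cursors c1@0 c2@1, authorship ...
After op 4 (move_left): buffer="jfd" (len 3), cursors c1@0 c2@0, authorship ...
After op 5 (move_left): buffer="jfd" (len 3), cursors c1@0 c2@0, authorship ...
After op 6 (insert('i')): buffer="iijfd" (len 5), cursors c1@2 c2@2, authorship 12...
After op 7 (insert('z')): buffer="iizzjfd" (len 7), cursors c1@4 c2@4, authorship 1212...
After op 8 (add_cursor(5)): buffer="iizzjfd" (len 7), cursors c1@4 c2@4 c3@5, authorship 1212...
Authorship (.=original, N=cursor N): 1 2 1 2 . . .
Index 1: author = 2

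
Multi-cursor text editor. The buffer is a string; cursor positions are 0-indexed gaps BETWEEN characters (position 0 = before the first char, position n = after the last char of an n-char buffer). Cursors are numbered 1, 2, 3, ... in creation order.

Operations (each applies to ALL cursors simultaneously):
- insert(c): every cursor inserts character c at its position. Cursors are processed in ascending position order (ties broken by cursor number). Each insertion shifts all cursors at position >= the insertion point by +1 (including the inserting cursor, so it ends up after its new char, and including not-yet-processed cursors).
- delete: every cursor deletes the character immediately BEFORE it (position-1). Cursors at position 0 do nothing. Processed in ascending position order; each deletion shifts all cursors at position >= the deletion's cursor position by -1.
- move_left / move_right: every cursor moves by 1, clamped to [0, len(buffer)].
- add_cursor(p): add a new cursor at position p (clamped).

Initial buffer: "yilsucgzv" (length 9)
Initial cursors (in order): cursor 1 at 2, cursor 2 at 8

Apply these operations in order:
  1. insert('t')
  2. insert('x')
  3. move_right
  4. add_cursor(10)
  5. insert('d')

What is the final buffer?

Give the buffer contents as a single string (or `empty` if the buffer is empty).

After op 1 (insert('t')): buffer="yitlsucgztv" (len 11), cursors c1@3 c2@10, authorship ..1......2.
After op 2 (insert('x')): buffer="yitxlsucgztxv" (len 13), cursors c1@4 c2@12, authorship ..11......22.
After op 3 (move_right): buffer="yitxlsucgztxv" (len 13), cursors c1@5 c2@13, authorship ..11......22.
After op 4 (add_cursor(10)): buffer="yitxlsucgztxv" (len 13), cursors c1@5 c3@10 c2@13, authorship ..11......22.
After op 5 (insert('d')): buffer="yitxldsucgzdtxvd" (len 16), cursors c1@6 c3@12 c2@16, authorship ..11.1.....322.2

Answer: yitxldsucgzdtxvd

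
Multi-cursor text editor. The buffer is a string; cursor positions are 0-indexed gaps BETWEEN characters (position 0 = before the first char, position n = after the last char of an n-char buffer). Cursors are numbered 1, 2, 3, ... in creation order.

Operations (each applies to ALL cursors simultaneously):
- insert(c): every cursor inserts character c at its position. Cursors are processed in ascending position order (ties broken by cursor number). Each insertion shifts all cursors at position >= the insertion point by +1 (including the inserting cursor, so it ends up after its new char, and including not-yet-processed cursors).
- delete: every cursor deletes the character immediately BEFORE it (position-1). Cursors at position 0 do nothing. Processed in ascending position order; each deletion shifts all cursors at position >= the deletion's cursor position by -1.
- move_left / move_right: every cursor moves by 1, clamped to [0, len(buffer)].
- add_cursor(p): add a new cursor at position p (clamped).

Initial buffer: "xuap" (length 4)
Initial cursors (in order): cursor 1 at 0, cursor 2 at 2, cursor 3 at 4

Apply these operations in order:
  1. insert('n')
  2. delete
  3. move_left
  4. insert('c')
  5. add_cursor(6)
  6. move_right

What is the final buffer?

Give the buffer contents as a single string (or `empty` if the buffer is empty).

Answer: cxcuacp

Derivation:
After op 1 (insert('n')): buffer="nxunapn" (len 7), cursors c1@1 c2@4 c3@7, authorship 1..2..3
After op 2 (delete): buffer="xuap" (len 4), cursors c1@0 c2@2 c3@4, authorship ....
After op 3 (move_left): buffer="xuap" (len 4), cursors c1@0 c2@1 c3@3, authorship ....
After op 4 (insert('c')): buffer="cxcuacp" (len 7), cursors c1@1 c2@3 c3@6, authorship 1.2..3.
After op 5 (add_cursor(6)): buffer="cxcuacp" (len 7), cursors c1@1 c2@3 c3@6 c4@6, authorship 1.2..3.
After op 6 (move_right): buffer="cxcuacp" (len 7), cursors c1@2 c2@4 c3@7 c4@7, authorship 1.2..3.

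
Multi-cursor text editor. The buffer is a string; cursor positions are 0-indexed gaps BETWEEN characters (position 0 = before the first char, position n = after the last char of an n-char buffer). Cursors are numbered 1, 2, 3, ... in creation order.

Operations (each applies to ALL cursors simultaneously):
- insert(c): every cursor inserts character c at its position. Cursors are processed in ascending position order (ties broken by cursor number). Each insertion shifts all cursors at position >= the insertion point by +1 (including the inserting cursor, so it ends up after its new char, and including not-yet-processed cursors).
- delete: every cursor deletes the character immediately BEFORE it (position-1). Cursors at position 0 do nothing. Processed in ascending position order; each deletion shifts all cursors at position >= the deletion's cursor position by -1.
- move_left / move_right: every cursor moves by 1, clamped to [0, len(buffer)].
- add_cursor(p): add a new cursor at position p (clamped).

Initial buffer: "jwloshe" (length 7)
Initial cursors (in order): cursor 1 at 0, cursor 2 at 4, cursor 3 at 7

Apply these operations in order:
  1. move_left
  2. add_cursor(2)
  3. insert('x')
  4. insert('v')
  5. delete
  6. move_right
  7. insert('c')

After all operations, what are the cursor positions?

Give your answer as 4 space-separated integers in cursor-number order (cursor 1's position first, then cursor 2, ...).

Answer: 3 10 15 7

Derivation:
After op 1 (move_left): buffer="jwloshe" (len 7), cursors c1@0 c2@3 c3@6, authorship .......
After op 2 (add_cursor(2)): buffer="jwloshe" (len 7), cursors c1@0 c4@2 c2@3 c3@6, authorship .......
After op 3 (insert('x')): buffer="xjwxlxoshxe" (len 11), cursors c1@1 c4@4 c2@6 c3@10, authorship 1..4.2...3.
After op 4 (insert('v')): buffer="xvjwxvlxvoshxve" (len 15), cursors c1@2 c4@6 c2@9 c3@14, authorship 11..44.22...33.
After op 5 (delete): buffer="xjwxlxoshxe" (len 11), cursors c1@1 c4@4 c2@6 c3@10, authorship 1..4.2...3.
After op 6 (move_right): buffer="xjwxlxoshxe" (len 11), cursors c1@2 c4@5 c2@7 c3@11, authorship 1..4.2...3.
After op 7 (insert('c')): buffer="xjcwxlcxocshxec" (len 15), cursors c1@3 c4@7 c2@10 c3@15, authorship 1.1.4.42.2..3.3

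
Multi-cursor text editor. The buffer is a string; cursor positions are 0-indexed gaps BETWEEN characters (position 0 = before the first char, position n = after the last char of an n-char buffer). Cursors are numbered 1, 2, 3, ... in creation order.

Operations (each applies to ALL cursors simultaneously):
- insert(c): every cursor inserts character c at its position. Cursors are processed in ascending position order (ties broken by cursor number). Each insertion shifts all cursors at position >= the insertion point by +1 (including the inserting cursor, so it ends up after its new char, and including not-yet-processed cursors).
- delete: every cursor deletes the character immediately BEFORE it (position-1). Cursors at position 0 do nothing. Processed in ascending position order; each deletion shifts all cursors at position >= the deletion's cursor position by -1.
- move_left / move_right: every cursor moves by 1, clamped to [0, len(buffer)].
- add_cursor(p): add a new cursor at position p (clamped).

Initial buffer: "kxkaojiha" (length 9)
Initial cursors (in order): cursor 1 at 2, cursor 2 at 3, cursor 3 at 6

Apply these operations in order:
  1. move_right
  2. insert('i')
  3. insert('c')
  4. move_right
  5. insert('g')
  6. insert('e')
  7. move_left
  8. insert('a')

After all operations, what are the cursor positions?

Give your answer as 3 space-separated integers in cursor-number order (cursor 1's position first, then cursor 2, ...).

After op 1 (move_right): buffer="kxkaojiha" (len 9), cursors c1@3 c2@4 c3@7, authorship .........
After op 2 (insert('i')): buffer="kxkiaiojiiha" (len 12), cursors c1@4 c2@6 c3@10, authorship ...1.2...3..
After op 3 (insert('c')): buffer="kxkicaicojiicha" (len 15), cursors c1@5 c2@8 c3@13, authorship ...11.22...33..
After op 4 (move_right): buffer="kxkicaicojiicha" (len 15), cursors c1@6 c2@9 c3@14, authorship ...11.22...33..
After op 5 (insert('g')): buffer="kxkicagicogjiichga" (len 18), cursors c1@7 c2@11 c3@17, authorship ...11.122.2..33.3.
After op 6 (insert('e')): buffer="kxkicageicogejiichgea" (len 21), cursors c1@8 c2@13 c3@20, authorship ...11.1122.22..33.33.
After op 7 (move_left): buffer="kxkicageicogejiichgea" (len 21), cursors c1@7 c2@12 c3@19, authorship ...11.1122.22..33.33.
After op 8 (insert('a')): buffer="kxkicagaeicogaejiichgaea" (len 24), cursors c1@8 c2@14 c3@22, authorship ...11.11122.222..33.333.

Answer: 8 14 22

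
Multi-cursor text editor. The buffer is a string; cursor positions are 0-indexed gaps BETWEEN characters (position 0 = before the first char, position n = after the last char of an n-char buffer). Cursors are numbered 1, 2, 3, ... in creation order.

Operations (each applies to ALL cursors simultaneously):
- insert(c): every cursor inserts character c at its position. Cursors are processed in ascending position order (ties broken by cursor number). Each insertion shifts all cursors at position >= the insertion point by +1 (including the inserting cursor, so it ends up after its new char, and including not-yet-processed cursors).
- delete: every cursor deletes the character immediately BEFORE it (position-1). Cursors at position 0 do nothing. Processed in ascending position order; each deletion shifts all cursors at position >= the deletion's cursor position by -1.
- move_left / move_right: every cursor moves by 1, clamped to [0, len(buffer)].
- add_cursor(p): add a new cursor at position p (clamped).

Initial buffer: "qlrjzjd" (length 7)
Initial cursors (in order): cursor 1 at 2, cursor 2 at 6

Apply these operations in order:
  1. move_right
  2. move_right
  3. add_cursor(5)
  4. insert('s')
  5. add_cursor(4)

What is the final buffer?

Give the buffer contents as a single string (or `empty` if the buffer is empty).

After op 1 (move_right): buffer="qlrjzjd" (len 7), cursors c1@3 c2@7, authorship .......
After op 2 (move_right): buffer="qlrjzjd" (len 7), cursors c1@4 c2@7, authorship .......
After op 3 (add_cursor(5)): buffer="qlrjzjd" (len 7), cursors c1@4 c3@5 c2@7, authorship .......
After op 4 (insert('s')): buffer="qlrjszsjds" (len 10), cursors c1@5 c3@7 c2@10, authorship ....1.3..2
After op 5 (add_cursor(4)): buffer="qlrjszsjds" (len 10), cursors c4@4 c1@5 c3@7 c2@10, authorship ....1.3..2

Answer: qlrjszsjds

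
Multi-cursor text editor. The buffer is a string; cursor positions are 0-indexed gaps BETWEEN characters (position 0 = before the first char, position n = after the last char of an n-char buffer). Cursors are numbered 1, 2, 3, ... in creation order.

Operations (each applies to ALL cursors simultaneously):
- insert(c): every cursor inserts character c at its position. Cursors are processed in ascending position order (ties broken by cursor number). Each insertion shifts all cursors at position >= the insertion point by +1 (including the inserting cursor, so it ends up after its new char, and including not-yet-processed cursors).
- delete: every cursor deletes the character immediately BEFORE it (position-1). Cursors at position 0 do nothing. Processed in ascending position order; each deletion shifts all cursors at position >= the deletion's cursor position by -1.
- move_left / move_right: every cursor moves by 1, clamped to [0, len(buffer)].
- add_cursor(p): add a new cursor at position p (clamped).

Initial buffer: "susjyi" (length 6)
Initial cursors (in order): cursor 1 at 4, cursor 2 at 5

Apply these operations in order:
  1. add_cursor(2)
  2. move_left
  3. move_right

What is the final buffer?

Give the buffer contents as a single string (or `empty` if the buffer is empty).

After op 1 (add_cursor(2)): buffer="susjyi" (len 6), cursors c3@2 c1@4 c2@5, authorship ......
After op 2 (move_left): buffer="susjyi" (len 6), cursors c3@1 c1@3 c2@4, authorship ......
After op 3 (move_right): buffer="susjyi" (len 6), cursors c3@2 c1@4 c2@5, authorship ......

Answer: susjyi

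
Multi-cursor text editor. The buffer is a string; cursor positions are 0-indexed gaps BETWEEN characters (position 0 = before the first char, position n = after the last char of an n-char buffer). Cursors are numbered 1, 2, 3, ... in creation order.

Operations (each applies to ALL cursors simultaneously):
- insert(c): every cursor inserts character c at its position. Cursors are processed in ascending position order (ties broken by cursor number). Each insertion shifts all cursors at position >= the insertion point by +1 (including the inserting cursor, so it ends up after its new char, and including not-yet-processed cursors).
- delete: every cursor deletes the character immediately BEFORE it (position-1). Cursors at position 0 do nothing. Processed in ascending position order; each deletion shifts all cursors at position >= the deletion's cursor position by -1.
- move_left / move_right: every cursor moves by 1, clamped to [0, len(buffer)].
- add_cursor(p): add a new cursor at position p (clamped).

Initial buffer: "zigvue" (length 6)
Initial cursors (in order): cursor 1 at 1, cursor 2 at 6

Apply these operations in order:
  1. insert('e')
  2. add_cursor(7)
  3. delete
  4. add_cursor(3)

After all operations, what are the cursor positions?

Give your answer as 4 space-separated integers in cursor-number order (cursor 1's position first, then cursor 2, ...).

After op 1 (insert('e')): buffer="zeigvuee" (len 8), cursors c1@2 c2@8, authorship .1.....2
After op 2 (add_cursor(7)): buffer="zeigvuee" (len 8), cursors c1@2 c3@7 c2@8, authorship .1.....2
After op 3 (delete): buffer="zigvu" (len 5), cursors c1@1 c2@5 c3@5, authorship .....
After op 4 (add_cursor(3)): buffer="zigvu" (len 5), cursors c1@1 c4@3 c2@5 c3@5, authorship .....

Answer: 1 5 5 3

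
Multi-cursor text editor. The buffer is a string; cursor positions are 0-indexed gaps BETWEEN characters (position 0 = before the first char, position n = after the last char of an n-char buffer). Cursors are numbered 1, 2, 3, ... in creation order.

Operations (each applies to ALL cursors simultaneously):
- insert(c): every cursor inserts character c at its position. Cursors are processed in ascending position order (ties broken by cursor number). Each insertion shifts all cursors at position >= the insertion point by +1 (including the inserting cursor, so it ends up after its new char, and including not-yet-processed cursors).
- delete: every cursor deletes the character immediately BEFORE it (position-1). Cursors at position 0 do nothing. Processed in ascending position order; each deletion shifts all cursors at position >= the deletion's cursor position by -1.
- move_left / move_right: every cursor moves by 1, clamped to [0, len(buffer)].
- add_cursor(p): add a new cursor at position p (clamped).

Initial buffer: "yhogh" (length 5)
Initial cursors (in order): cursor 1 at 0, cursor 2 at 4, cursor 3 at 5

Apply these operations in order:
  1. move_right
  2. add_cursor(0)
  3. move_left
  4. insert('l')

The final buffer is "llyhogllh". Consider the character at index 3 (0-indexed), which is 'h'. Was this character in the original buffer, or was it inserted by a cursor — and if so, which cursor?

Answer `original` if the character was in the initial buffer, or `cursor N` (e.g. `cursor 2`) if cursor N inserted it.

After op 1 (move_right): buffer="yhogh" (len 5), cursors c1@1 c2@5 c3@5, authorship .....
After op 2 (add_cursor(0)): buffer="yhogh" (len 5), cursors c4@0 c1@1 c2@5 c3@5, authorship .....
After op 3 (move_left): buffer="yhogh" (len 5), cursors c1@0 c4@0 c2@4 c3@4, authorship .....
After op 4 (insert('l')): buffer="llyhogllh" (len 9), cursors c1@2 c4@2 c2@8 c3@8, authorship 14....23.
Authorship (.=original, N=cursor N): 1 4 . . . . 2 3 .
Index 3: author = original

Answer: original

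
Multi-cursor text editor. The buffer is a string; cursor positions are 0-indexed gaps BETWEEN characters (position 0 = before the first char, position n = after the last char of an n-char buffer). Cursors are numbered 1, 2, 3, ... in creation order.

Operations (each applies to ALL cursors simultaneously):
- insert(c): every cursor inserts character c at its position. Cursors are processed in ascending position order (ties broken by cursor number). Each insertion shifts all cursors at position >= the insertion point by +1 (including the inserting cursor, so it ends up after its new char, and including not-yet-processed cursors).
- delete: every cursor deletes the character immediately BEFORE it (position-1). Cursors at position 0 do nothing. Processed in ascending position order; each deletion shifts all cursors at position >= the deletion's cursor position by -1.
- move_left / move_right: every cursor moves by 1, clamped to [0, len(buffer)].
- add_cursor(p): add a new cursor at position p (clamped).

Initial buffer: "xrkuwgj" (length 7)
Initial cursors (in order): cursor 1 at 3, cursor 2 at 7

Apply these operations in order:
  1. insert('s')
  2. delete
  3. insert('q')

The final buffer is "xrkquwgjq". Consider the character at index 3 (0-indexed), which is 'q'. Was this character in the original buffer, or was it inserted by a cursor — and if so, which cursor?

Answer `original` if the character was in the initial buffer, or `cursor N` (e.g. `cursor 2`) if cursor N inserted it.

After op 1 (insert('s')): buffer="xrksuwgjs" (len 9), cursors c1@4 c2@9, authorship ...1....2
After op 2 (delete): buffer="xrkuwgj" (len 7), cursors c1@3 c2@7, authorship .......
After op 3 (insert('q')): buffer="xrkquwgjq" (len 9), cursors c1@4 c2@9, authorship ...1....2
Authorship (.=original, N=cursor N): . . . 1 . . . . 2
Index 3: author = 1

Answer: cursor 1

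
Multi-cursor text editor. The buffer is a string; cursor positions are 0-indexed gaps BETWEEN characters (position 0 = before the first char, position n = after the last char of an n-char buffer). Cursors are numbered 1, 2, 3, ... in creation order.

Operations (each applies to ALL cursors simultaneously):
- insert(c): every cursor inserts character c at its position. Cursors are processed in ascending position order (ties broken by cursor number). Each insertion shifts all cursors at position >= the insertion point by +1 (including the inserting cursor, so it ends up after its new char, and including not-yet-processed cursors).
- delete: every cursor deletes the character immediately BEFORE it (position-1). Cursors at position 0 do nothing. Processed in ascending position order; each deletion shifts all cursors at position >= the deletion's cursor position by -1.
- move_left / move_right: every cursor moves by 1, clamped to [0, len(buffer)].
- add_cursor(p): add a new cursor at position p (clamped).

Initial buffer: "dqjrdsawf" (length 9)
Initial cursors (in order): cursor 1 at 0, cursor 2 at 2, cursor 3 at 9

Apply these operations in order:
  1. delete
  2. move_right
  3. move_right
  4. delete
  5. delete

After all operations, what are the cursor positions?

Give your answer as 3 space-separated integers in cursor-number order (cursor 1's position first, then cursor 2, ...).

After op 1 (delete): buffer="djrdsaw" (len 7), cursors c1@0 c2@1 c3@7, authorship .......
After op 2 (move_right): buffer="djrdsaw" (len 7), cursors c1@1 c2@2 c3@7, authorship .......
After op 3 (move_right): buffer="djrdsaw" (len 7), cursors c1@2 c2@3 c3@7, authorship .......
After op 4 (delete): buffer="ddsa" (len 4), cursors c1@1 c2@1 c3@4, authorship ....
After op 5 (delete): buffer="ds" (len 2), cursors c1@0 c2@0 c3@2, authorship ..

Answer: 0 0 2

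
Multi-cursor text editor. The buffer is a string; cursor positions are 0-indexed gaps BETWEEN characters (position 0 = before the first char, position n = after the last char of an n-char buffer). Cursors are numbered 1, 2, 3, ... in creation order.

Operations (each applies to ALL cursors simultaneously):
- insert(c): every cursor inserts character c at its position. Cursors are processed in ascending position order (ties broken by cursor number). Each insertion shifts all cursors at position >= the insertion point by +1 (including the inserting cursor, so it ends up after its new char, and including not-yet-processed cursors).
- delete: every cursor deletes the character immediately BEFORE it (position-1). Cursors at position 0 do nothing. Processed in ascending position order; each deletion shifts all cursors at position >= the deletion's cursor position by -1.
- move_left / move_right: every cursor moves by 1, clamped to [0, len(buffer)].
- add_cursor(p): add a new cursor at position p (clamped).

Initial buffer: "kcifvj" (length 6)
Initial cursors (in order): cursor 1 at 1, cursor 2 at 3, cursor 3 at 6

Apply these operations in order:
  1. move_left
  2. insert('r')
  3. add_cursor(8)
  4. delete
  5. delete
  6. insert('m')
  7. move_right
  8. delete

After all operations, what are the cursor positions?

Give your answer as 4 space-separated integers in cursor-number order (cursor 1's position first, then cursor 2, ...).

Answer: 1 2 2 2

Derivation:
After op 1 (move_left): buffer="kcifvj" (len 6), cursors c1@0 c2@2 c3@5, authorship ......
After op 2 (insert('r')): buffer="rkcrifvrj" (len 9), cursors c1@1 c2@4 c3@8, authorship 1..2...3.
After op 3 (add_cursor(8)): buffer="rkcrifvrj" (len 9), cursors c1@1 c2@4 c3@8 c4@8, authorship 1..2...3.
After op 4 (delete): buffer="kcifj" (len 5), cursors c1@0 c2@2 c3@4 c4@4, authorship .....
After op 5 (delete): buffer="kj" (len 2), cursors c1@0 c2@1 c3@1 c4@1, authorship ..
After op 6 (insert('m')): buffer="mkmmmj" (len 6), cursors c1@1 c2@5 c3@5 c4@5, authorship 1.234.
After op 7 (move_right): buffer="mkmmmj" (len 6), cursors c1@2 c2@6 c3@6 c4@6, authorship 1.234.
After op 8 (delete): buffer="mm" (len 2), cursors c1@1 c2@2 c3@2 c4@2, authorship 12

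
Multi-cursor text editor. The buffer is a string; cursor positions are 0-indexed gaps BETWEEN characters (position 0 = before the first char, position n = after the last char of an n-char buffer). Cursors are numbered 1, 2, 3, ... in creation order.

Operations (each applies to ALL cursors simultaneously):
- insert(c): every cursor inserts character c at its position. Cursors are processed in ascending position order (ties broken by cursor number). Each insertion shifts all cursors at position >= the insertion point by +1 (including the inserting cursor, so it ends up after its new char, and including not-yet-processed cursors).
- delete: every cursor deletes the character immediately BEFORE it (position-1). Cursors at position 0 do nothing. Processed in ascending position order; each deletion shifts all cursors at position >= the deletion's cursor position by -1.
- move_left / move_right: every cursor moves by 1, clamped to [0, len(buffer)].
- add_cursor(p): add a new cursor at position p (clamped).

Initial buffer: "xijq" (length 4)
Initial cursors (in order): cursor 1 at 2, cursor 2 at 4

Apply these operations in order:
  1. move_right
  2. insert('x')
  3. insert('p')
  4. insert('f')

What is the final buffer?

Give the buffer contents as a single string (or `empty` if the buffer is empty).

Answer: xijxpfqxpf

Derivation:
After op 1 (move_right): buffer="xijq" (len 4), cursors c1@3 c2@4, authorship ....
After op 2 (insert('x')): buffer="xijxqx" (len 6), cursors c1@4 c2@6, authorship ...1.2
After op 3 (insert('p')): buffer="xijxpqxp" (len 8), cursors c1@5 c2@8, authorship ...11.22
After op 4 (insert('f')): buffer="xijxpfqxpf" (len 10), cursors c1@6 c2@10, authorship ...111.222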